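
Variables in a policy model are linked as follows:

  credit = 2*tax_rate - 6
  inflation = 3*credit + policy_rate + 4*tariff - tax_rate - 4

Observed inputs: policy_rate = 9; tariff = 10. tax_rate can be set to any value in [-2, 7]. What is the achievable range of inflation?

17 to 62

Substituting into the inflation equation gives inflation = 5*tax_rate + 27.
Linear in tax_rate, so extremes are at the endpoints: tax_rate = -2 gives inflation = 17; tax_rate = 7 gives inflation = 62.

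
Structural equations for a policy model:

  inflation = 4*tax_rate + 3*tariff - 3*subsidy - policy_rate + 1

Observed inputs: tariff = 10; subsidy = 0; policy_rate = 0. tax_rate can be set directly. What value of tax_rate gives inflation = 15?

tax_rate = -4

Substituting into the inflation equation gives inflation = 4*tax_rate + 31.
Solve 4*tax_rate + 31 = 15: tax_rate = (15 - 31) / 4 = -4.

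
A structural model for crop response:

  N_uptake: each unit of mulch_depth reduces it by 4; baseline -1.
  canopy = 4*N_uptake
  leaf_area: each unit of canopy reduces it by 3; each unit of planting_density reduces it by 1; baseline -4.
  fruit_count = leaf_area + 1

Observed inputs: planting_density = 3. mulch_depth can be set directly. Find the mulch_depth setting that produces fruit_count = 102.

Substituting into the canopy equation gives canopy = -16*mulch_depth - 4.
Substituting into the leaf_area equation gives leaf_area = 48*mulch_depth + 5.
This gives fruit_count = 48*mulch_depth + 6.
Solve 48*mulch_depth + 6 = 102: mulch_depth = (102 - 6) / 48 = 2.

mulch_depth = 2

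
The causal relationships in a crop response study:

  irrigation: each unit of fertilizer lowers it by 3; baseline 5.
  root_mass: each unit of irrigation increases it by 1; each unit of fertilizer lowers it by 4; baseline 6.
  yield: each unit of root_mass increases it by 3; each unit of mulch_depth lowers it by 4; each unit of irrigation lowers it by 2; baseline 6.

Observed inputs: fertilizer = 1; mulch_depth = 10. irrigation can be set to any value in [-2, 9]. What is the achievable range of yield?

Intervening on irrigation fixes its value directly, overriding its dependence on fertilizer.
Substituting into the root_mass equation gives root_mass = irrigation + 2.
This gives yield = irrigation - 28.
Linear in irrigation, so extremes are at the endpoints: irrigation = -2 gives yield = -30; irrigation = 9 gives yield = -19.

-30 to -19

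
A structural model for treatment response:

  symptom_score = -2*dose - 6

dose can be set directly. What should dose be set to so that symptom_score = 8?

Solve -2*dose - 6 = 8: dose = (8 + 6) / -2 = -7.

dose = -7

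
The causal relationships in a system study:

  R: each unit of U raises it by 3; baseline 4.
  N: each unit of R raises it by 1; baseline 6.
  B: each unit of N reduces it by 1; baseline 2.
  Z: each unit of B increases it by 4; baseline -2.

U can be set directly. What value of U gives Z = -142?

U = 9

Substituting into the N equation gives N = 3*U + 10.
So B = -3*U - 8.
Substituting into the Z equation gives Z = -12*U - 34.
Solve -12*U - 34 = -142: U = (-142 + 34) / -12 = 9.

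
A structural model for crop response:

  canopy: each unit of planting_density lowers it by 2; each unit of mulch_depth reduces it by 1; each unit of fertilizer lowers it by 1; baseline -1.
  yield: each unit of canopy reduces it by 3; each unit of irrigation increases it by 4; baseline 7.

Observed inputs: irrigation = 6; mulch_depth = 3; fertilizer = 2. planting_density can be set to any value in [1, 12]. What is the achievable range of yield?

55 to 121

Substituting into the canopy equation gives canopy = -2*planting_density - 6.
Substituting into the yield equation gives yield = 6*planting_density + 49.
Linear in planting_density, so extremes are at the endpoints: planting_density = 1 gives yield = 55; planting_density = 12 gives yield = 121.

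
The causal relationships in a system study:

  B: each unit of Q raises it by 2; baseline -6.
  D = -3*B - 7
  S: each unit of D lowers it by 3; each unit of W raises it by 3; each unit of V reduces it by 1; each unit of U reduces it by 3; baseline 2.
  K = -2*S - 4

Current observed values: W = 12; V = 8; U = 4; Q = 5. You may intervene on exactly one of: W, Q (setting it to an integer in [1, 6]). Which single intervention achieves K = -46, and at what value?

Intervening on W: K = -6*W - 82. Reaching -46 requires W = -6, outside [1, 6].
Intervening on Q: with other inputs at their observed values, K = -36*Q + 26. Solving for -46 gives Q = 2, within [1, 6].

set Q = 2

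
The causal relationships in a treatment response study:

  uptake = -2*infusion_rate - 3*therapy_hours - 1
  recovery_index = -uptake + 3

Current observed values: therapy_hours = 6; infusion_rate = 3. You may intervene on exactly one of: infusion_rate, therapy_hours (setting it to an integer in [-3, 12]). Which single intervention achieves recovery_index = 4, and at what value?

Intervening on infusion_rate: recovery_index = 2*infusion_rate + 22. Reaching 4 requires infusion_rate = -9, outside [-3, 12].
Intervening on therapy_hours: with other inputs at their observed values, recovery_index = 3*therapy_hours + 10. Solving for 4 gives therapy_hours = -2, within [-3, 12].

set therapy_hours = -2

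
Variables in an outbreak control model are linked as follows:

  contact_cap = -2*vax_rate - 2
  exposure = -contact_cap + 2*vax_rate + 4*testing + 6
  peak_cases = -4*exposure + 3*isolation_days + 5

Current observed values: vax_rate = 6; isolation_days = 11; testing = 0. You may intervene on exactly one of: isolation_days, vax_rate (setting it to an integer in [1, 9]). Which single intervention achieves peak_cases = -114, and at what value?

set isolation_days = 3

Intervening on isolation_days: with other inputs at their observed values, peak_cases = 3*isolation_days - 123. Solving for -114 gives isolation_days = 3, within [1, 9].
Intervening on vax_rate: peak_cases = -16*vax_rate + 6. Reaching -114 requires vax_rate = 15/2, not an integer.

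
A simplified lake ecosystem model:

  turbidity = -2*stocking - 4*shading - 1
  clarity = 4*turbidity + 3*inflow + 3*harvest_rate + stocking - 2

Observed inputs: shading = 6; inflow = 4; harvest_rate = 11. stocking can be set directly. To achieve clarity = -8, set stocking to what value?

stocking = -7

Substituting into the turbidity equation gives turbidity = -2*stocking - 25.
Substituting into the clarity equation gives clarity = -7*stocking - 57.
Solve -7*stocking - 57 = -8: stocking = (-8 + 57) / -7 = -7.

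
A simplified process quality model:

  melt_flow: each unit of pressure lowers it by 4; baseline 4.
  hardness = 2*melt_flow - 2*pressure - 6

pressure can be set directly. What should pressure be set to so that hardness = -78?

pressure = 8

Substituting into the hardness equation gives hardness = -10*pressure + 2.
Solve -10*pressure + 2 = -78: pressure = (-78 - 2) / -10 = 8.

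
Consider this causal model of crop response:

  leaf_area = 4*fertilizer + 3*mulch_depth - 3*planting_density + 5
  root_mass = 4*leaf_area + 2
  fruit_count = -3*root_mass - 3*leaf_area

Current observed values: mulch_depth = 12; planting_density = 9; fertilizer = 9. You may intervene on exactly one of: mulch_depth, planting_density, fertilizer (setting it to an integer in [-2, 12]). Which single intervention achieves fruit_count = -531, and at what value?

Intervening on mulch_depth: with other inputs at their observed values, fruit_count = -45*mulch_depth - 216. Solving for -531 gives mulch_depth = 7, within [-2, 12].
Intervening on planting_density: fruit_count = 45*planting_density - 1161. Reaching -531 requires planting_density = 14, outside [-2, 12].
Intervening on fertilizer: fruit_count = -60*fertilizer - 216. Reaching -531 requires fertilizer = 21/4, not an integer.

set mulch_depth = 7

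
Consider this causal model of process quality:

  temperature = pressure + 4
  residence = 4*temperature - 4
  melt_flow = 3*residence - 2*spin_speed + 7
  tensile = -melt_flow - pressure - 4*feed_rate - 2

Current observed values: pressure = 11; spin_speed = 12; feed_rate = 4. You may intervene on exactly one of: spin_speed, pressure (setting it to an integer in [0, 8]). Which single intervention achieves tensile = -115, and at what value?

Intervening on spin_speed: tensile = 2*spin_speed - 204. Reaching -115 requires spin_speed = 89/2, not an integer.
Intervening on pressure: with other inputs at their observed values, tensile = -13*pressure - 37. Solving for -115 gives pressure = 6, within [0, 8].

set pressure = 6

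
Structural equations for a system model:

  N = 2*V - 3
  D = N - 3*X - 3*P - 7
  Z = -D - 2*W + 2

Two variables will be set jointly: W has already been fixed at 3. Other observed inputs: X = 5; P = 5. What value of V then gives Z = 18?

With W held at 3:
Substituting into the D equation gives D = 2*V - 40.
Substituting into the Z equation gives Z = -2*V + 36.
Solve -2*V + 36 = 18: V = (18 - 36) / -2 = 9.

V = 9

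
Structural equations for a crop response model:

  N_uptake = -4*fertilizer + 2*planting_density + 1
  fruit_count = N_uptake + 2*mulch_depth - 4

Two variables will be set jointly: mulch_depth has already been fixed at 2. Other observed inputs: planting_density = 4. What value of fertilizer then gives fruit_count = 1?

fertilizer = 2

With mulch_depth held at 2:
Substituting into the N_uptake equation gives N_uptake = -4*fertilizer + 9.
Substituting into the fruit_count equation gives fruit_count = -4*fertilizer + 9.
Solve -4*fertilizer + 9 = 1: fertilizer = (1 - 9) / -4 = 2.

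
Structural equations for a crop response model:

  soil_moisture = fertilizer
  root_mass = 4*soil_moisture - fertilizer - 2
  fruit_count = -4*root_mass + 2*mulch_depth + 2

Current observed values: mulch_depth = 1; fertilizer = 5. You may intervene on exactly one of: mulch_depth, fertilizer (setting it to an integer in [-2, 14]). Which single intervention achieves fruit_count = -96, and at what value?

Intervening on mulch_depth: fruit_count = 2*mulch_depth - 50. Reaching -96 requires mulch_depth = -23, outside [-2, 14].
Intervening on fertilizer: with other inputs at their observed values, fruit_count = -12*fertilizer + 12. Solving for -96 gives fertilizer = 9, within [-2, 14].

set fertilizer = 9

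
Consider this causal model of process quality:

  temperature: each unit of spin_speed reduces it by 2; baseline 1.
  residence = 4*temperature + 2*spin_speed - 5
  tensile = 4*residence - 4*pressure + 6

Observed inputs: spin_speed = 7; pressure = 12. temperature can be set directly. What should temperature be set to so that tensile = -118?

temperature = -7

Intervening on temperature fixes its value directly, overriding its dependence on spin_speed.
Substituting into the residence equation gives residence = 4*temperature + 9.
Substituting into the tensile equation gives tensile = 16*temperature - 6.
Solve 16*temperature - 6 = -118: temperature = (-118 + 6) / 16 = -7.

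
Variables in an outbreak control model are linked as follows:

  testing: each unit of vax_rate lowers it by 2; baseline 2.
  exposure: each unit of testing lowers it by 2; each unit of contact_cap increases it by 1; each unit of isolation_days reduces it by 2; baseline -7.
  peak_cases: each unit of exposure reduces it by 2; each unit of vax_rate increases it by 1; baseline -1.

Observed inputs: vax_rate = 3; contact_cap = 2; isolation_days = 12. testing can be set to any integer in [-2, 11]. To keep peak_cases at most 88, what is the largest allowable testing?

testing = 7

Intervening on testing fixes its value directly, overriding its dependence on vax_rate.
Substituting into the exposure equation gives exposure = -2*testing - 29.
So peak_cases = 4*testing + 60.
Require 4*testing + 60 ≤ 88, so testing ≤ 7.
The largest integer in [-2, 11] satisfying this is 7.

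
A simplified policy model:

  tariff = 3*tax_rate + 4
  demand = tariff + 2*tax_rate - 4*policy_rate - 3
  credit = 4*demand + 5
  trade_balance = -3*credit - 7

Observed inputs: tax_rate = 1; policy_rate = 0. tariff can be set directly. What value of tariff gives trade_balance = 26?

Intervening on tariff fixes its value directly, overriding its dependence on tax_rate.
Substituting into the demand equation gives demand = tariff - 1.
Substituting into the credit equation gives credit = 4*tariff + 1.
So trade_balance = -12*tariff - 10.
Solve -12*tariff - 10 = 26: tariff = (26 + 10) / -12 = -3.

tariff = -3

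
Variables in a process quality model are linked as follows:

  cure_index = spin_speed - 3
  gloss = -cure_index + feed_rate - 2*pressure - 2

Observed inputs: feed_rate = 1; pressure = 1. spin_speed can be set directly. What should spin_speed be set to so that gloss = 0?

spin_speed = 0

Substituting into the gloss equation gives gloss = -spin_speed.
Solve -spin_speed = 0: spin_speed = 0 / -1 = 0.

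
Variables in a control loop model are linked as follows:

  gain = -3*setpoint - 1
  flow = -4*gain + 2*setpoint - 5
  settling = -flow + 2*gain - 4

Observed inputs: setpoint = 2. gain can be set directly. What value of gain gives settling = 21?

Intervening on gain fixes its value directly, overriding its dependence on setpoint.
Substituting into the flow equation gives flow = -4*gain - 1.
Substituting into the settling equation gives settling = 6*gain - 3.
Solve 6*gain - 3 = 21: gain = (21 + 3) / 6 = 4.

gain = 4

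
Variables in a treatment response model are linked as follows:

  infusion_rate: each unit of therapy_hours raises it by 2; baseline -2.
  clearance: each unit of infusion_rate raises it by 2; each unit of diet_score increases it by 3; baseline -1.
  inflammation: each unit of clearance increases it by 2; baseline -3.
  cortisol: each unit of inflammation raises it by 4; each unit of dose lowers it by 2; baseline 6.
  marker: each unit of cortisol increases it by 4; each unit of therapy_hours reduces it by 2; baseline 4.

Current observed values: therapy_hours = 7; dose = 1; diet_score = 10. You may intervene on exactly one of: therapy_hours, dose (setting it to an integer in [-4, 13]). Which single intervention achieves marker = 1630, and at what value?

set dose = 4

Intervening on therapy_hours: marker = 126*therapy_hours + 772. Reaching 1630 requires therapy_hours = 143/21, not an integer.
Intervening on dose: with other inputs at their observed values, marker = -8*dose + 1662. Solving for 1630 gives dose = 4, within [-4, 13].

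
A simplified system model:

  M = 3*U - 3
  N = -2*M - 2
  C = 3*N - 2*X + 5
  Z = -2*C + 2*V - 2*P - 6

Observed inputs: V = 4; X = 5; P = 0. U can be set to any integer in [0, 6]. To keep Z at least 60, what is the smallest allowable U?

Substituting into the N equation gives N = -6*U + 4.
C becomes -18*U + 7.
Substituting into the Z equation gives Z = 36*U - 12.
Require 36*U - 12 ≥ 60, so U ≥ 2.
The smallest integer in [0, 6] satisfying this is 2.

U = 2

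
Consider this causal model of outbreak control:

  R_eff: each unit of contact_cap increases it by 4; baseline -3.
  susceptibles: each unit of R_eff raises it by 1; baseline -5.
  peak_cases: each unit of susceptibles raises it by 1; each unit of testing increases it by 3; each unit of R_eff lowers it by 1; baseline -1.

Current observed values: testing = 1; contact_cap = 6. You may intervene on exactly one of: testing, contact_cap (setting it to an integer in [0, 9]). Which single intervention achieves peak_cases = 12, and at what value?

set testing = 6

Intervening on testing: with other inputs at their observed values, peak_cases = 3*testing - 6. Solving for 12 gives testing = 6, within [0, 9].
Intervening on contact_cap: the paths from contact_cap to peak_cases cancel (net effect zero), leaving peak_cases = -3; 12 is unreachable this way.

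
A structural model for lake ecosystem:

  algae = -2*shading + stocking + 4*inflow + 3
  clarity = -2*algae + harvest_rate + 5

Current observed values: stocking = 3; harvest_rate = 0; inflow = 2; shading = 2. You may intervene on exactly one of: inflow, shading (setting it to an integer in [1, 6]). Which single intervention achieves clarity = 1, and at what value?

Intervening on inflow: clarity = -8*inflow + 1. Reaching 1 requires inflow = 0, outside [1, 6].
Intervening on shading: with other inputs at their observed values, clarity = 4*shading - 23. Solving for 1 gives shading = 6, within [1, 6].

set shading = 6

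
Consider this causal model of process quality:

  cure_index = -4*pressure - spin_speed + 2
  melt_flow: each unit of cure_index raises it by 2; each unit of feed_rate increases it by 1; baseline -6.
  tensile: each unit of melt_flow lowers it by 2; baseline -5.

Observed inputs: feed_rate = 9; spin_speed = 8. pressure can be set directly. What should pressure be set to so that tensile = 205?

pressure = 12

Substituting into the cure_index equation gives cure_index = -4*pressure - 6.
This gives melt_flow = -8*pressure - 9.
tensile becomes 16*pressure + 13.
Solve 16*pressure + 13 = 205: pressure = (205 - 13) / 16 = 12.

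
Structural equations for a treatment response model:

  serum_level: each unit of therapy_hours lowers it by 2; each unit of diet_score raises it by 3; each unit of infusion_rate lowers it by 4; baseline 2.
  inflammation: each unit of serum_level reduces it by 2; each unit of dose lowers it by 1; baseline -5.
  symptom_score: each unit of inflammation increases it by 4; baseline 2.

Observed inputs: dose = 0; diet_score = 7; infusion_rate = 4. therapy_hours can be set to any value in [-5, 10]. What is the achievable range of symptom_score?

-154 to 86

Substituting into the serum_level equation gives serum_level = -2*therapy_hours + 7.
Substituting into the inflammation equation gives inflammation = 4*therapy_hours - 19.
Substituting into the symptom_score equation gives symptom_score = 16*therapy_hours - 74.
Linear in therapy_hours, so extremes are at the endpoints: therapy_hours = -5 gives symptom_score = -154; therapy_hours = 10 gives symptom_score = 86.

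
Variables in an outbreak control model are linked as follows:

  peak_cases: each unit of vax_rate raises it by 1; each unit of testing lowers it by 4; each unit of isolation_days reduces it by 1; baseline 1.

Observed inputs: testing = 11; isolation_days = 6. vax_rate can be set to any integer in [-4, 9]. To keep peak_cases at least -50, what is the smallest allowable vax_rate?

Substituting into the peak_cases equation gives peak_cases = vax_rate - 49.
Require vax_rate - 49 ≥ -50, so vax_rate ≥ -1.
The smallest integer in [-4, 9] satisfying this is -1.

vax_rate = -1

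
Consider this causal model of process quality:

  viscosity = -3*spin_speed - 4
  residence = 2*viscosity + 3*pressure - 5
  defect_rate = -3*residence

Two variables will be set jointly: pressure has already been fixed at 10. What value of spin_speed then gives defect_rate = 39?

With pressure held at 10:
Substituting into the residence equation gives residence = -6*spin_speed + 17.
defect_rate becomes 18*spin_speed - 51.
Solve 18*spin_speed - 51 = 39: spin_speed = (39 + 51) / 18 = 5.

spin_speed = 5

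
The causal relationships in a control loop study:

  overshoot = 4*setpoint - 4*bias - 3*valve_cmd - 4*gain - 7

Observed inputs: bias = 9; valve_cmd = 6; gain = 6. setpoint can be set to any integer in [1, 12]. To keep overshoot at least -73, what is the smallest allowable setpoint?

Substituting into the overshoot equation gives overshoot = 4*setpoint - 85.
Require 4*setpoint - 85 ≥ -73, so setpoint ≥ 3.
The smallest integer in [1, 12] satisfying this is 3.

setpoint = 3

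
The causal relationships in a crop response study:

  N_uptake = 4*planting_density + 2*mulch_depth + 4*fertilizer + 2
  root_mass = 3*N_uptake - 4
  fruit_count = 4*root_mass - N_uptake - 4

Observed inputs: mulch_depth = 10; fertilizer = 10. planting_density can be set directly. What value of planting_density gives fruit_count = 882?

Substituting into the N_uptake equation gives N_uptake = 4*planting_density + 62.
Substituting into the root_mass equation gives root_mass = 12*planting_density + 182.
Substituting into the fruit_count equation gives fruit_count = 44*planting_density + 662.
Solve 44*planting_density + 662 = 882: planting_density = (882 - 662) / 44 = 5.

planting_density = 5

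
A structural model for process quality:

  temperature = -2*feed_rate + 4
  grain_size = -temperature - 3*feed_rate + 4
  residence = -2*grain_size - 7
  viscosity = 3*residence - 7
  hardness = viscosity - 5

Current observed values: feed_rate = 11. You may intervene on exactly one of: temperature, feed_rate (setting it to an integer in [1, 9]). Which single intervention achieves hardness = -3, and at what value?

set feed_rate = 5

Intervening on temperature: hardness = 6*temperature + 141. Reaching -3 requires temperature = -24, outside [1, 9].
Intervening on feed_rate: with other inputs at their observed values, hardness = 6*feed_rate - 33. Solving for -3 gives feed_rate = 5, within [1, 9].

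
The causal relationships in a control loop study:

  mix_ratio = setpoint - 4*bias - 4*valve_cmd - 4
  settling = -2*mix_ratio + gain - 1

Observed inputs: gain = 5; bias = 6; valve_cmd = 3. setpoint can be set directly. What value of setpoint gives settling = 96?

Substituting into the mix_ratio equation gives mix_ratio = setpoint - 40.
Substituting into the settling equation gives settling = -2*setpoint + 84.
Solve -2*setpoint + 84 = 96: setpoint = (96 - 84) / -2 = -6.

setpoint = -6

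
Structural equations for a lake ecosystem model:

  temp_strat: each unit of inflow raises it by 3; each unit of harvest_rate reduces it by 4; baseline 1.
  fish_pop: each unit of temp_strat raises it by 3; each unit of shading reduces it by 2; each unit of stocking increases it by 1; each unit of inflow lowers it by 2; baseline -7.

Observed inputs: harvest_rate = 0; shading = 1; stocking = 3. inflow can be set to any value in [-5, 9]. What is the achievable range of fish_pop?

-38 to 60

Substituting into the temp_strat equation gives temp_strat = 3*inflow + 1.
Substituting into the fish_pop equation gives fish_pop = 7*inflow - 3.
Linear in inflow, so extremes are at the endpoints: inflow = -5 gives fish_pop = -38; inflow = 9 gives fish_pop = 60.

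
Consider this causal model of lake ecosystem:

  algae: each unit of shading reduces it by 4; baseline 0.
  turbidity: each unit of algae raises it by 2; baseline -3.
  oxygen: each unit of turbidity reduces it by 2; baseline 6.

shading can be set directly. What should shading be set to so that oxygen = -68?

Substituting into the turbidity equation gives turbidity = -8*shading - 3.
Substituting into the oxygen equation gives oxygen = 16*shading + 12.
Solve 16*shading + 12 = -68: shading = (-68 - 12) / 16 = -5.

shading = -5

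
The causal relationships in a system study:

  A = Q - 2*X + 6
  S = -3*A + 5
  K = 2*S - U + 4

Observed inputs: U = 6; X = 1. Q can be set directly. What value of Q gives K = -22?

Substituting into the A equation gives A = Q + 4.
So S = -3*Q - 7.
Substituting into the K equation gives K = -6*Q - 16.
Solve -6*Q - 16 = -22: Q = (-22 + 16) / -6 = 1.

Q = 1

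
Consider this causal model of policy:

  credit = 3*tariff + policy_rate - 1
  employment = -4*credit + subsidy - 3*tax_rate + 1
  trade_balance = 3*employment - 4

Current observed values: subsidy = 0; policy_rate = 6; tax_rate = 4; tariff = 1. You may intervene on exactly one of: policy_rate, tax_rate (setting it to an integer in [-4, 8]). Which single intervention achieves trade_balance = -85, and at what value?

set policy_rate = 2

Intervening on policy_rate: with other inputs at their observed values, trade_balance = -12*policy_rate - 61. Solving for -85 gives policy_rate = 2, within [-4, 8].
Intervening on tax_rate: trade_balance = -9*tax_rate - 97. Reaching -85 requires tax_rate = -4/3, not an integer.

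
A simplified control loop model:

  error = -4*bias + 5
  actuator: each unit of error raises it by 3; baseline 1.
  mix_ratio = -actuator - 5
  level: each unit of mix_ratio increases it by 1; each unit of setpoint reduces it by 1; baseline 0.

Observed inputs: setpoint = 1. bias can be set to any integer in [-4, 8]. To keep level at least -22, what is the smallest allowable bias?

bias = 0

Substituting into the actuator equation gives actuator = -12*bias + 16.
mix_ratio becomes 12*bias - 21.
This gives level = 12*bias - 22.
Require 12*bias - 22 ≥ -22, so bias ≥ 0.
The smallest integer in [-4, 8] satisfying this is 0.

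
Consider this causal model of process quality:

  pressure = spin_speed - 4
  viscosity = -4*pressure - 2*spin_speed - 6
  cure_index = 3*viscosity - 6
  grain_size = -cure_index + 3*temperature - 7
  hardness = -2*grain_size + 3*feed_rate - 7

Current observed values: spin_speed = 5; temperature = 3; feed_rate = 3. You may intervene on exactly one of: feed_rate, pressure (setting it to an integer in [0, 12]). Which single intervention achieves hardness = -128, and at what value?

Intervening on feed_rate: with other inputs at their observed values, hardness = 3*feed_rate - 143. Solving for -128 gives feed_rate = 5, within [0, 12].
Intervening on pressure: hardness = -24*pressure - 110. Reaching -128 requires pressure = 3/4, not an integer.

set feed_rate = 5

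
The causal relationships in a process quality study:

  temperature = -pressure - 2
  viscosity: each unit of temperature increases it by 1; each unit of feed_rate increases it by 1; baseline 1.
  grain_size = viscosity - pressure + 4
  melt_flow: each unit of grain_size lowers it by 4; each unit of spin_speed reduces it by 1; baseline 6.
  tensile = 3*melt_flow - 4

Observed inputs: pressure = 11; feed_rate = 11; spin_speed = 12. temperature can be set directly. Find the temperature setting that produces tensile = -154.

temperature = 6

Intervening on temperature fixes its value directly, overriding its dependence on pressure.
Substituting into the viscosity equation gives viscosity = temperature + 12.
Substituting into the grain_size equation gives grain_size = temperature + 5.
This gives melt_flow = -4*temperature - 26.
Substituting into the tensile equation gives tensile = -12*temperature - 82.
Solve -12*temperature - 82 = -154: temperature = (-154 + 82) / -12 = 6.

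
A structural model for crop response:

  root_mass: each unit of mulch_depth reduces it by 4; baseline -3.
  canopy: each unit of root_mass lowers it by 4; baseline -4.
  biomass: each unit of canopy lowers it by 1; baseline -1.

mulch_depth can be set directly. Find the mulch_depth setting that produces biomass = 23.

Substituting into the canopy equation gives canopy = 16*mulch_depth + 8.
So biomass = -16*mulch_depth - 9.
Solve -16*mulch_depth - 9 = 23: mulch_depth = (23 + 9) / -16 = -2.

mulch_depth = -2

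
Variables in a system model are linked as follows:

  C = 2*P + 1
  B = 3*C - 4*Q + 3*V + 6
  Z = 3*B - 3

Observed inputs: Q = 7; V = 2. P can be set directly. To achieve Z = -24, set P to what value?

Substituting into the B equation gives B = 6*P - 13.
This gives Z = 18*P - 42.
Solve 18*P - 42 = -24: P = (-24 + 42) / 18 = 1.

P = 1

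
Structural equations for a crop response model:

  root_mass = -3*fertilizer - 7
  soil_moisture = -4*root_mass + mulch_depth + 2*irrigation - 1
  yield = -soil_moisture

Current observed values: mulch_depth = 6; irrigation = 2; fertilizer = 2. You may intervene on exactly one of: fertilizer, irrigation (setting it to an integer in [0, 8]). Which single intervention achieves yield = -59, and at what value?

set irrigation = 1

Intervening on fertilizer: yield = -12*fertilizer - 37. Reaching -59 requires fertilizer = 11/6, not an integer.
Intervening on irrigation: with other inputs at their observed values, yield = -2*irrigation - 57. Solving for -59 gives irrigation = 1, within [0, 8].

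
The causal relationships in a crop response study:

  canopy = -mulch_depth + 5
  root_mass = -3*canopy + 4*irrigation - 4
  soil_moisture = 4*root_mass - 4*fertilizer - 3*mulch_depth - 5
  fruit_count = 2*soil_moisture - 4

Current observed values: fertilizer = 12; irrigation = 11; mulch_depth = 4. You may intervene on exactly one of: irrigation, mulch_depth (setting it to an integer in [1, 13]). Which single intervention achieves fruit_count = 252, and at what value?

Intervening on irrigation: fruit_count = 32*irrigation - 190. Reaching 252 requires irrigation = 221/16, not an integer.
Intervening on mulch_depth: with other inputs at their observed values, fruit_count = 18*mulch_depth + 90. Solving for 252 gives mulch_depth = 9, within [1, 13].

set mulch_depth = 9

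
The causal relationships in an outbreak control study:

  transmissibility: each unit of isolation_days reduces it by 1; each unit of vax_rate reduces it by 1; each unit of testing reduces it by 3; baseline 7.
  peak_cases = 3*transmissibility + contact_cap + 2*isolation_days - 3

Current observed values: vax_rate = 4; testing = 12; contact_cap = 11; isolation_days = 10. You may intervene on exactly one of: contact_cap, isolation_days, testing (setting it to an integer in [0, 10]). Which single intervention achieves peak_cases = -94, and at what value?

set isolation_days = 3

Intervening on contact_cap: peak_cases = contact_cap - 112. Reaching -94 requires contact_cap = 18, outside [0, 10].
Intervening on isolation_days: with other inputs at their observed values, peak_cases = -isolation_days - 91. Solving for -94 gives isolation_days = 3, within [0, 10].
Intervening on testing: peak_cases = -9*testing + 7. Reaching -94 requires testing = 101/9, not an integer.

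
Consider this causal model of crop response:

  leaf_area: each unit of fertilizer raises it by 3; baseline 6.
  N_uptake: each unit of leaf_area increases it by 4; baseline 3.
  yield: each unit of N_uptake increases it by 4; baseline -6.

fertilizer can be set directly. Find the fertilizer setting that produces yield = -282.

Substituting into the N_uptake equation gives N_uptake = 12*fertilizer + 27.
Substituting into the yield equation gives yield = 48*fertilizer + 102.
Solve 48*fertilizer + 102 = -282: fertilizer = (-282 - 102) / 48 = -8.

fertilizer = -8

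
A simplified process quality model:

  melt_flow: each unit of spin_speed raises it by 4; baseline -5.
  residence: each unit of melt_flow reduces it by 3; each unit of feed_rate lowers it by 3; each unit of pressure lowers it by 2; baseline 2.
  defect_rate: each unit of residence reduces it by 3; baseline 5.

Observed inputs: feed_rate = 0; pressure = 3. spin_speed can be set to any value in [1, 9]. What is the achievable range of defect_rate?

8 to 296

Substituting into the residence equation gives residence = -12*spin_speed + 11.
defect_rate becomes 36*spin_speed - 28.
Linear in spin_speed, so extremes are at the endpoints: spin_speed = 1 gives defect_rate = 8; spin_speed = 9 gives defect_rate = 296.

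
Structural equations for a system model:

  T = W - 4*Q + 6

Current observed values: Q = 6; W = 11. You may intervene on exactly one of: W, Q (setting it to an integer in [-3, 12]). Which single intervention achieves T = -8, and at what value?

set W = 10

Intervening on W: with other inputs at their observed values, T = W - 18. Solving for -8 gives W = 10, within [-3, 12].
Intervening on Q: T = -4*Q + 17. Reaching -8 requires Q = 25/4, not an integer.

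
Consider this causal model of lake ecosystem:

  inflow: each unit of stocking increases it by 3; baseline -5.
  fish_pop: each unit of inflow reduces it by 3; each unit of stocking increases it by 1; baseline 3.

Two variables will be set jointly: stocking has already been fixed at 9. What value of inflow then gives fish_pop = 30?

With stocking held at 9:
Intervening on inflow fixes its value directly, overriding its dependence on stocking.
Substituting into the fish_pop equation gives fish_pop = -3*inflow + 12.
Solve -3*inflow + 12 = 30: inflow = (30 - 12) / -3 = -6.

inflow = -6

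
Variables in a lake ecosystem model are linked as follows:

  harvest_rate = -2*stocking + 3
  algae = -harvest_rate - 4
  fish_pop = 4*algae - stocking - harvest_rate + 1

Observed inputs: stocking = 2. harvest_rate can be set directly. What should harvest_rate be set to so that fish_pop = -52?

harvest_rate = 7

Intervening on harvest_rate fixes its value directly, overriding its dependence on stocking.
Substituting into the fish_pop equation gives fish_pop = -5*harvest_rate - 17.
Solve -5*harvest_rate - 17 = -52: harvest_rate = (-52 + 17) / -5 = 7.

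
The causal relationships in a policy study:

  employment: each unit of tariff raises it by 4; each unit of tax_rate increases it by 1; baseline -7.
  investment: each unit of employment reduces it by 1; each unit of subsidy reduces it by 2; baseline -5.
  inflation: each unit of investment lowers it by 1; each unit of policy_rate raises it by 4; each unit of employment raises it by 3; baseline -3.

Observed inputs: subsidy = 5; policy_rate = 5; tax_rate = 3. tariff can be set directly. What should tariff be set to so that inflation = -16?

tariff = -2

Substituting into the employment equation gives employment = 4*tariff - 4.
investment becomes -4*tariff - 11.
Substituting into the inflation equation gives inflation = 16*tariff + 16.
Solve 16*tariff + 16 = -16: tariff = (-16 - 16) / 16 = -2.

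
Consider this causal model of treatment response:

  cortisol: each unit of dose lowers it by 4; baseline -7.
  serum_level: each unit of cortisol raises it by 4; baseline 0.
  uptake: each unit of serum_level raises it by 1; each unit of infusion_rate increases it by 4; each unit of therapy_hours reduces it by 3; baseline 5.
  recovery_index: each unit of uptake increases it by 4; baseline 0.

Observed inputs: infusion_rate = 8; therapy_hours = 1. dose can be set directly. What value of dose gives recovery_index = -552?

Substituting into the serum_level equation gives serum_level = -16*dose - 28.
uptake becomes -16*dose + 6.
Substituting into the recovery_index equation gives recovery_index = -64*dose + 24.
Solve -64*dose + 24 = -552: dose = (-552 - 24) / -64 = 9.

dose = 9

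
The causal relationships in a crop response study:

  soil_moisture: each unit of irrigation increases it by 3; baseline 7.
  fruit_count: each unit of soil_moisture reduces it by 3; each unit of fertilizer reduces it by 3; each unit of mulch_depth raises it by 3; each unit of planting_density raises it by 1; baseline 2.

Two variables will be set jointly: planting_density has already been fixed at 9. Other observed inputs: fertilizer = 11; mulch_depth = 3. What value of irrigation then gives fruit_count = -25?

irrigation = -1

With planting_density held at 9:
Substituting into the fruit_count equation gives fruit_count = -9*irrigation - 34.
Solve -9*irrigation - 34 = -25: irrigation = (-25 + 34) / -9 = -1.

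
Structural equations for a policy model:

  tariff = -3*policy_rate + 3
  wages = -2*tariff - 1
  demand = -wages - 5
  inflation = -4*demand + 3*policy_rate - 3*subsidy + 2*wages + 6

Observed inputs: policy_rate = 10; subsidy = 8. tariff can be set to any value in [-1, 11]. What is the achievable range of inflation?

-106 to 38

Intervening on tariff fixes its value directly, overriding its dependence on policy_rate.
Substituting into the demand equation gives demand = 2*tariff - 4.
So inflation = -12*tariff + 26.
Linear in tariff, so extremes are at the endpoints: tariff = -1 gives inflation = 38; tariff = 11 gives inflation = -106.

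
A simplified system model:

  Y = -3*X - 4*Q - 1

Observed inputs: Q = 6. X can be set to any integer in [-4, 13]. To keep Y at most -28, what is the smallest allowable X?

X = 1

Substituting into the Y equation gives Y = -3*X - 25.
Require -3*X - 25 ≤ -28, so X ≥ 1.
The smallest integer in [-4, 13] satisfying this is 1.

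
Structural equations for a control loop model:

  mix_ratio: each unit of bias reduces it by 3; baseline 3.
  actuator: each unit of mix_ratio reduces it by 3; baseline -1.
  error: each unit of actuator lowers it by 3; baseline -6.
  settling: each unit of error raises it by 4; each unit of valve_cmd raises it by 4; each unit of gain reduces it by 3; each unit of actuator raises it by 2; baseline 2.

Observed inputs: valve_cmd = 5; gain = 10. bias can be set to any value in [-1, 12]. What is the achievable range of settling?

Substituting into the actuator equation gives actuator = 9*bias - 10.
Substituting into the error equation gives error = -27*bias + 24.
Substituting into the settling equation gives settling = -90*bias + 68.
Linear in bias, so extremes are at the endpoints: bias = -1 gives settling = 158; bias = 12 gives settling = -1012.

-1012 to 158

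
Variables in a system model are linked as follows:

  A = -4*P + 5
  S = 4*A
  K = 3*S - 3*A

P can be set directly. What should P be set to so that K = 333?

Substituting into the S equation gives S = -16*P + 20.
This gives K = -36*P + 45.
Solve -36*P + 45 = 333: P = (333 - 45) / -36 = -8.

P = -8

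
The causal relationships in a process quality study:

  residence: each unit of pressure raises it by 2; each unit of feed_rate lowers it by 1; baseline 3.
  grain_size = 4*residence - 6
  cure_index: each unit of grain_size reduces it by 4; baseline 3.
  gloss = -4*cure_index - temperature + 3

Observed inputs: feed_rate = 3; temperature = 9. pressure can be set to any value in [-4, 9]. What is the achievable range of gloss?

-626 to 1038

Substituting into the residence equation gives residence = 2*pressure.
Substituting into the grain_size equation gives grain_size = 8*pressure - 6.
cure_index becomes -32*pressure + 27.
gloss becomes 128*pressure - 114.
Linear in pressure, so extremes are at the endpoints: pressure = -4 gives gloss = -626; pressure = 9 gives gloss = 1038.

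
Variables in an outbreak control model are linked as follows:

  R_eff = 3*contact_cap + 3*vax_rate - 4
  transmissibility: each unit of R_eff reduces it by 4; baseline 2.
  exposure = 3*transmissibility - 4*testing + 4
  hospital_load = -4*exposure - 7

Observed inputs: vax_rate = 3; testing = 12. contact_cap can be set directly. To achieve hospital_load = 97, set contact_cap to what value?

contact_cap = -2

Substituting into the R_eff equation gives R_eff = 3*contact_cap + 5.
So transmissibility = -12*contact_cap - 18.
So exposure = -36*contact_cap - 98.
This gives hospital_load = 144*contact_cap + 385.
Solve 144*contact_cap + 385 = 97: contact_cap = (97 - 385) / 144 = -2.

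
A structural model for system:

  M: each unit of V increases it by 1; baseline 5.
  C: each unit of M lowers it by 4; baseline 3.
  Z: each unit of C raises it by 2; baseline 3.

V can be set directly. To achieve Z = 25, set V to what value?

Substituting into the C equation gives C = -4*V - 17.
This gives Z = -8*V - 31.
Solve -8*V - 31 = 25: V = (25 + 31) / -8 = -7.

V = -7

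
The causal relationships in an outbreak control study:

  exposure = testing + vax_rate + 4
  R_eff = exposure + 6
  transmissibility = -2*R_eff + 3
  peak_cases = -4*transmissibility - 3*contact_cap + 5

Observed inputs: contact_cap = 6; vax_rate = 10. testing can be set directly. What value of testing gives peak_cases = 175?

testing = 5

Substituting into the exposure equation gives exposure = testing + 14.
Substituting into the R_eff equation gives R_eff = testing + 20.
Substituting into the transmissibility equation gives transmissibility = -2*testing - 37.
Substituting into the peak_cases equation gives peak_cases = 8*testing + 135.
Solve 8*testing + 135 = 175: testing = (175 - 135) / 8 = 5.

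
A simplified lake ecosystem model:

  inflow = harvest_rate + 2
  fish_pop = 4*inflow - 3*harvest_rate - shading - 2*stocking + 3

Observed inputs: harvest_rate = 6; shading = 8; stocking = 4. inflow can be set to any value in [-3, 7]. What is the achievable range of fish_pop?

Intervening on inflow fixes its value directly, overriding its dependence on harvest_rate.
Substituting into the fish_pop equation gives fish_pop = 4*inflow - 31.
Linear in inflow, so extremes are at the endpoints: inflow = -3 gives fish_pop = -43; inflow = 7 gives fish_pop = -3.

-43 to -3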